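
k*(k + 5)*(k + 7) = k^3 + 12*k^2 + 35*k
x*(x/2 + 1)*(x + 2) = x^3/2 + 2*x^2 + 2*x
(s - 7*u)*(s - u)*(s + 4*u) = s^3 - 4*s^2*u - 25*s*u^2 + 28*u^3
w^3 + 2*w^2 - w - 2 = (w - 1)*(w + 1)*(w + 2)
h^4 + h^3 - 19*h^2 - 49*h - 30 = (h - 5)*(h + 1)*(h + 2)*(h + 3)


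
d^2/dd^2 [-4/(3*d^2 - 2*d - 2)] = 8*(-9*d^2 + 6*d + 4*(3*d - 1)^2 + 6)/(-3*d^2 + 2*d + 2)^3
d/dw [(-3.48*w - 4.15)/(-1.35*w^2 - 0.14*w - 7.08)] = (-4.698*w^2 - 11.205*w + 24.0574)/(1.8225*w^4 + 0.378*w^3 + 19.1356*w^2 + 1.9824*w + 50.1264)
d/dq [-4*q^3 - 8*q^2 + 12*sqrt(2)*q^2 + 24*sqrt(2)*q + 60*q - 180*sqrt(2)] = -12*q^2 - 16*q + 24*sqrt(2)*q + 24*sqrt(2) + 60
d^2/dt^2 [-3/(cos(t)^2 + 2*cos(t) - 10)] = 3*(8*sin(t)^4 - 92*sin(t)^2 + 25*cos(t) + 3*cos(3*t) + 28)/(2*(-sin(t)^2 + 2*cos(t) - 9)^3)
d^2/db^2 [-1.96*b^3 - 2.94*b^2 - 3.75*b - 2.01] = -11.76*b - 5.88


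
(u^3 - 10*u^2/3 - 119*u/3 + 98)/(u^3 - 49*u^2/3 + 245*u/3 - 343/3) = (u + 6)/(u - 7)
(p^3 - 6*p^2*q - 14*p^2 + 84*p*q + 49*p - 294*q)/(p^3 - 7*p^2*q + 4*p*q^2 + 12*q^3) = (p^2 - 14*p + 49)/(p^2 - p*q - 2*q^2)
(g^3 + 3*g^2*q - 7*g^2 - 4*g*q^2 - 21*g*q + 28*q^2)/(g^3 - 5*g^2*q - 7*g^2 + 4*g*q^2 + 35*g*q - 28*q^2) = (-g - 4*q)/(-g + 4*q)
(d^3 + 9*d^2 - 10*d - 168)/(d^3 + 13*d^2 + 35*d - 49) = (d^2 + 2*d - 24)/(d^2 + 6*d - 7)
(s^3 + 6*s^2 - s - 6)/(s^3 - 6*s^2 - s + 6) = (s + 6)/(s - 6)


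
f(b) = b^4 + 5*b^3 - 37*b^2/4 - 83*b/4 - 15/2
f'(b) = 4*b^3 + 15*b^2 - 37*b/2 - 83/4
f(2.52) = 1.81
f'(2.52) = 91.90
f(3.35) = 133.10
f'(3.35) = 235.99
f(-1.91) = -23.14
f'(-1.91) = 41.44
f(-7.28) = 533.01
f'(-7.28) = -634.41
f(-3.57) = -116.38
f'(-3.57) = 54.47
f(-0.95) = 0.39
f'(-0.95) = 6.93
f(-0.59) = 0.62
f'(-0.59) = -5.44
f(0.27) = -13.67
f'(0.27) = -24.57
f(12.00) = 27787.50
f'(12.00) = 8829.25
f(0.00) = -7.50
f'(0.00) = -20.75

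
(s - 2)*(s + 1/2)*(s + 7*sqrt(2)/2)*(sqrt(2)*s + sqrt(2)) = sqrt(2)*s^4 - sqrt(2)*s^3/2 + 7*s^3 - 5*sqrt(2)*s^2/2 - 7*s^2/2 - 35*s/2 - sqrt(2)*s - 7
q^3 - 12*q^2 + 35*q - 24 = (q - 8)*(q - 3)*(q - 1)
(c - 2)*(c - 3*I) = c^2 - 2*c - 3*I*c + 6*I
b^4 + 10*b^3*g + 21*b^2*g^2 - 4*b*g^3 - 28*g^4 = (b - g)*(b + 2*g)^2*(b + 7*g)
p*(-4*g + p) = -4*g*p + p^2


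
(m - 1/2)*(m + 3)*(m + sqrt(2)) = m^3 + sqrt(2)*m^2 + 5*m^2/2 - 3*m/2 + 5*sqrt(2)*m/2 - 3*sqrt(2)/2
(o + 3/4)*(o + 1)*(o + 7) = o^3 + 35*o^2/4 + 13*o + 21/4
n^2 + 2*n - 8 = (n - 2)*(n + 4)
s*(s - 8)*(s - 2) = s^3 - 10*s^2 + 16*s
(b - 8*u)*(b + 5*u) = b^2 - 3*b*u - 40*u^2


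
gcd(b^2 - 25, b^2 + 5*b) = b + 5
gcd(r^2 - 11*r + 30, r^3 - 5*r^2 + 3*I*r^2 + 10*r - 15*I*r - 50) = r - 5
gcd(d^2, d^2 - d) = d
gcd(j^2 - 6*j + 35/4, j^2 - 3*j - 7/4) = j - 7/2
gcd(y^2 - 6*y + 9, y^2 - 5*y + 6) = y - 3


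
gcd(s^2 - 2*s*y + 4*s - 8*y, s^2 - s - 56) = 1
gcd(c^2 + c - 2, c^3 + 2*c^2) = c + 2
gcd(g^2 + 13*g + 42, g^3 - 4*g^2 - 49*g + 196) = g + 7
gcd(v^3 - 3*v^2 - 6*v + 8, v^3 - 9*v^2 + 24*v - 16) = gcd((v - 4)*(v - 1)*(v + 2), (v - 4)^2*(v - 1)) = v^2 - 5*v + 4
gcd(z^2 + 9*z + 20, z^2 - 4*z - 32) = z + 4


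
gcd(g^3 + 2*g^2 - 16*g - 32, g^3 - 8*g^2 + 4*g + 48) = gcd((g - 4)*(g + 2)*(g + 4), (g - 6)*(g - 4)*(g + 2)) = g^2 - 2*g - 8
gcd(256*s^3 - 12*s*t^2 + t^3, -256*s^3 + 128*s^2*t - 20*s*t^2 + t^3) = 64*s^2 - 16*s*t + t^2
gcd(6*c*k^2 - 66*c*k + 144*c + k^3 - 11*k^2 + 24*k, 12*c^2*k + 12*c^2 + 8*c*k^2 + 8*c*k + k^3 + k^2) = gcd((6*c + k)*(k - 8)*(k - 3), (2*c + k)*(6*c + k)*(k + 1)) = 6*c + k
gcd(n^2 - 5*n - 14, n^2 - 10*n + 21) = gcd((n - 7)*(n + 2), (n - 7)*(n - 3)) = n - 7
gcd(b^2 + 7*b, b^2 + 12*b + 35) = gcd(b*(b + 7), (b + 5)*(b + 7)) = b + 7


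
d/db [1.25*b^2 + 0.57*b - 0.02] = 2.5*b + 0.57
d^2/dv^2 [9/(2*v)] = 9/v^3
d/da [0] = 0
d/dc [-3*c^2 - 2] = -6*c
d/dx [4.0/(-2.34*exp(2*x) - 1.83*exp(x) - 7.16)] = (18.72*exp(x) + 7.32)*exp(x)/(2.34*exp(2*x) + 1.83*exp(x) + 7.16)^2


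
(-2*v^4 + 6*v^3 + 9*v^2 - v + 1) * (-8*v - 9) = 16*v^5 - 30*v^4 - 126*v^3 - 73*v^2 + v - 9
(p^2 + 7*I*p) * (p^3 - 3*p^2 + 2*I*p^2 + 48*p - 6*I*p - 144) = p^5 - 3*p^4 + 9*I*p^4 + 34*p^3 - 27*I*p^3 - 102*p^2 + 336*I*p^2 - 1008*I*p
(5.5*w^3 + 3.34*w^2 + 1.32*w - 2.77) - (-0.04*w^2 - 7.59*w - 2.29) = 5.5*w^3 + 3.38*w^2 + 8.91*w - 0.48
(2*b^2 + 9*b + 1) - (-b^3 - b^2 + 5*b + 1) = b^3 + 3*b^2 + 4*b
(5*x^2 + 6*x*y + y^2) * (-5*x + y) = -25*x^3 - 25*x^2*y + x*y^2 + y^3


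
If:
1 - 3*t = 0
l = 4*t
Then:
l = 4/3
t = 1/3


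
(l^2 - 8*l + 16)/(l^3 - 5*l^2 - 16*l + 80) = (l - 4)/(l^2 - l - 20)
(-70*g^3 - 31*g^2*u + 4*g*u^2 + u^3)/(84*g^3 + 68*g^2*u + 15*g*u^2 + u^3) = (-5*g + u)/(6*g + u)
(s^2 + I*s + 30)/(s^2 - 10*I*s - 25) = (s + 6*I)/(s - 5*I)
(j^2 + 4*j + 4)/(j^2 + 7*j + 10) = (j + 2)/(j + 5)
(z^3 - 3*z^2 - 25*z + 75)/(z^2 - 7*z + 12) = (z^2 - 25)/(z - 4)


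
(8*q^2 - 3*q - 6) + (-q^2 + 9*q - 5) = 7*q^2 + 6*q - 11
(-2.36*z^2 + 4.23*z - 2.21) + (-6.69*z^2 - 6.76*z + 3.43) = -9.05*z^2 - 2.53*z + 1.22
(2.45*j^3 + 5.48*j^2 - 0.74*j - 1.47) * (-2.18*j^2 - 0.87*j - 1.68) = -5.341*j^5 - 14.0779*j^4 - 7.2704*j^3 - 5.358*j^2 + 2.5221*j + 2.4696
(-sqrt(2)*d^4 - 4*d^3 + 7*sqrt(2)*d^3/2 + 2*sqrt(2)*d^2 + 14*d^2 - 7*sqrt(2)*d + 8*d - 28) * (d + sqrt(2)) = -sqrt(2)*d^5 - 6*d^4 + 7*sqrt(2)*d^4/2 - 2*sqrt(2)*d^3 + 21*d^3 + 7*sqrt(2)*d^2 + 12*d^2 - 42*d + 8*sqrt(2)*d - 28*sqrt(2)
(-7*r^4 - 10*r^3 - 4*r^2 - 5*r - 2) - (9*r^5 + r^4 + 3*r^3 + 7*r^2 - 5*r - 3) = -9*r^5 - 8*r^4 - 13*r^3 - 11*r^2 + 1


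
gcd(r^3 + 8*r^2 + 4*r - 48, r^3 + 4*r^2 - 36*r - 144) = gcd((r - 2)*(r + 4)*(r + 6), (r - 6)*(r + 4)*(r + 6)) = r^2 + 10*r + 24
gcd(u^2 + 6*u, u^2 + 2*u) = u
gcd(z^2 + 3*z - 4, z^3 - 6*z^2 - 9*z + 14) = z - 1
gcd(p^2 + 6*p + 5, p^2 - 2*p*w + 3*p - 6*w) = 1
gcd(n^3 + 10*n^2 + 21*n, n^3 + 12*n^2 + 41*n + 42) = n^2 + 10*n + 21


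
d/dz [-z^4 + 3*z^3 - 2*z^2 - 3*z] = -4*z^3 + 9*z^2 - 4*z - 3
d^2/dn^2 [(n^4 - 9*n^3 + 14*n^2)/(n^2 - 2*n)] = 2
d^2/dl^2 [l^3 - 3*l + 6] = 6*l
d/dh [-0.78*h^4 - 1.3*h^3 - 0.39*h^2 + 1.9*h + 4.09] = -3.12*h^3 - 3.9*h^2 - 0.78*h + 1.9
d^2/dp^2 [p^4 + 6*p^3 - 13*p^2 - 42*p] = 12*p^2 + 36*p - 26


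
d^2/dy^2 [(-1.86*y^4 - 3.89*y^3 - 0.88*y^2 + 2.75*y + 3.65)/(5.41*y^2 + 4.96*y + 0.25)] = (-108.877332*y^6 - 299.462976*y^5 - 289.647756*y^4 - 9.57871199999988*y^3 + 617.77599*y^2 + 563.88084*y + 162.78843)/(158.340421*y^6 + 435.509328*y^5 + 421.235043*y^4 + 162.274336*y^3 + 19.465575*y^2 + 0.93*y + 0.015625)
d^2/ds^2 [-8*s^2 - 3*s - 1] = -16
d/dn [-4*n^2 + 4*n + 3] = 4 - 8*n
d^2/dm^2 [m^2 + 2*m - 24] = 2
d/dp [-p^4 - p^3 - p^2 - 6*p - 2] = -4*p^3 - 3*p^2 - 2*p - 6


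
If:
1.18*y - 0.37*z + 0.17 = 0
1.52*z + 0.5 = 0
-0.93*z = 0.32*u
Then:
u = 0.96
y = -0.25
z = -0.33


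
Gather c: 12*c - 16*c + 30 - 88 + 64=6 - 4*c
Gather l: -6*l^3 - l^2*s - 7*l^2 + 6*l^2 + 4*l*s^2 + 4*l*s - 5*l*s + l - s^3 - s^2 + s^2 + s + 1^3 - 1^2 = -6*l^3 + l^2*(-s - 1) + l*(4*s^2 - s + 1) - s^3 + s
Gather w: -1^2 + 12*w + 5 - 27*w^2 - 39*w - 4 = -27*w^2 - 27*w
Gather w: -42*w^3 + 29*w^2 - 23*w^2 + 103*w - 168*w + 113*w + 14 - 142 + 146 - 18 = -42*w^3 + 6*w^2 + 48*w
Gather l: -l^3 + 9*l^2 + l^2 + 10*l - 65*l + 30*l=-l^3 + 10*l^2 - 25*l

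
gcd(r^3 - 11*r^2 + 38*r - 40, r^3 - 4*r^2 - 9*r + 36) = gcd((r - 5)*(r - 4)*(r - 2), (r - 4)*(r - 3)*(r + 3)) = r - 4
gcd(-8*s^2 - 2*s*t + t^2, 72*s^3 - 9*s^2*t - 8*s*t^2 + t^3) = 1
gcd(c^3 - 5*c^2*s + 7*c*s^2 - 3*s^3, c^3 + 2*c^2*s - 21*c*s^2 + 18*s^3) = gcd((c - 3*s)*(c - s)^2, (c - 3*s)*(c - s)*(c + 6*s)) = c^2 - 4*c*s + 3*s^2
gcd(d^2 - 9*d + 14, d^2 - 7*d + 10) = d - 2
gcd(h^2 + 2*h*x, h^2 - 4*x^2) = h + 2*x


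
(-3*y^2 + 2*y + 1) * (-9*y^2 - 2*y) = 27*y^4 - 12*y^3 - 13*y^2 - 2*y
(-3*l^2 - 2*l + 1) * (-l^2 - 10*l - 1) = 3*l^4 + 32*l^3 + 22*l^2 - 8*l - 1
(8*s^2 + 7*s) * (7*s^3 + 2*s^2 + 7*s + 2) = 56*s^5 + 65*s^4 + 70*s^3 + 65*s^2 + 14*s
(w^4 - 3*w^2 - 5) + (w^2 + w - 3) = w^4 - 2*w^2 + w - 8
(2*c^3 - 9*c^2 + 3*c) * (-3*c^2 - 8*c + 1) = -6*c^5 + 11*c^4 + 65*c^3 - 33*c^2 + 3*c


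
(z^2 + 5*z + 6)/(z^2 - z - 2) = (z^2 + 5*z + 6)/(z^2 - z - 2)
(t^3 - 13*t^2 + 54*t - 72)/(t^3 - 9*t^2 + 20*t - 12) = (t^2 - 7*t + 12)/(t^2 - 3*t + 2)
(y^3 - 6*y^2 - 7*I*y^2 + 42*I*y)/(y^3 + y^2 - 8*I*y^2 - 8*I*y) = (y^2 - 6*y - 7*I*y + 42*I)/(y^2 + y - 8*I*y - 8*I)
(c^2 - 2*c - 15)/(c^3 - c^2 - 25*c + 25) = (c + 3)/(c^2 + 4*c - 5)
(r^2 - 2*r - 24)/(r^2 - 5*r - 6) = (r + 4)/(r + 1)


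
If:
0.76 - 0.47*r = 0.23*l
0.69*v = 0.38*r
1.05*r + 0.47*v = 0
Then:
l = 3.30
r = 0.00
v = 0.00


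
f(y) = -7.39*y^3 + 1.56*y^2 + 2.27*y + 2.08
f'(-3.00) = -206.62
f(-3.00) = 208.84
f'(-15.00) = -5032.78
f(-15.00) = 25260.28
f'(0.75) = -7.86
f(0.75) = 1.54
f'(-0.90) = -18.50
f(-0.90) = 6.69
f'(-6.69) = -1010.85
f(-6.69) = 2269.41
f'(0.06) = 2.38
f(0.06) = 2.22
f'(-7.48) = -1261.49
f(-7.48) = 3165.16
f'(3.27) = -224.59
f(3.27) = -232.21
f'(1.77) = -61.66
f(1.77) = -29.99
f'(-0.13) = 1.49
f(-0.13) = 1.83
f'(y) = -22.17*y^2 + 3.12*y + 2.27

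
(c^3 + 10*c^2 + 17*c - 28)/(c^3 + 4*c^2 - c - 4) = (c + 7)/(c + 1)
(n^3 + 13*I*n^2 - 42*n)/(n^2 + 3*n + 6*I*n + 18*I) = n*(n + 7*I)/(n + 3)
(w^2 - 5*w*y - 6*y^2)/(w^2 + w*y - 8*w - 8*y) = (w - 6*y)/(w - 8)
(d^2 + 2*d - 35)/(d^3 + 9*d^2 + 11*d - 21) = (d - 5)/(d^2 + 2*d - 3)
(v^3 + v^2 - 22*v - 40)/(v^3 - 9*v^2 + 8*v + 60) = (v + 4)/(v - 6)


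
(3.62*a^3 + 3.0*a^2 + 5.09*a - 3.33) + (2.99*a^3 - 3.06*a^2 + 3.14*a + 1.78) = 6.61*a^3 - 0.0600000000000001*a^2 + 8.23*a - 1.55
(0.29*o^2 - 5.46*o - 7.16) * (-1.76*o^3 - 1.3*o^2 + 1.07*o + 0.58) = -0.5104*o^5 + 9.2326*o^4 + 20.0099*o^3 + 3.634*o^2 - 10.828*o - 4.1528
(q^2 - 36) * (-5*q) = -5*q^3 + 180*q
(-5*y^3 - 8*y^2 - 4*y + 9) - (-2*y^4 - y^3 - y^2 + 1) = 2*y^4 - 4*y^3 - 7*y^2 - 4*y + 8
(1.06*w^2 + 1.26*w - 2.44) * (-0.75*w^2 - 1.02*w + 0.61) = -0.795*w^4 - 2.0262*w^3 + 1.1914*w^2 + 3.2574*w - 1.4884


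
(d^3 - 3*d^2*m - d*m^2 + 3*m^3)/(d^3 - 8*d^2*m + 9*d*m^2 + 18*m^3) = (d - m)/(d - 6*m)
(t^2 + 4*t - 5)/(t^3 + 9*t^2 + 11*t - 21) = (t + 5)/(t^2 + 10*t + 21)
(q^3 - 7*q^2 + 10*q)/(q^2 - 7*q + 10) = q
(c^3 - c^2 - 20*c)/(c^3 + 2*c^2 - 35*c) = (c + 4)/(c + 7)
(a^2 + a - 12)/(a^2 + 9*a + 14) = (a^2 + a - 12)/(a^2 + 9*a + 14)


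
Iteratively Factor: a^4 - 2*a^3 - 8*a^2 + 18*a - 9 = (a + 3)*(a^3 - 5*a^2 + 7*a - 3) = (a - 1)*(a + 3)*(a^2 - 4*a + 3) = (a - 1)^2*(a + 3)*(a - 3)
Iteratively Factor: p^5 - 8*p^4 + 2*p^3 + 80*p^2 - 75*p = (p - 5)*(p^4 - 3*p^3 - 13*p^2 + 15*p) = (p - 5)*(p - 1)*(p^3 - 2*p^2 - 15*p) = p*(p - 5)*(p - 1)*(p^2 - 2*p - 15) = p*(p - 5)^2*(p - 1)*(p + 3)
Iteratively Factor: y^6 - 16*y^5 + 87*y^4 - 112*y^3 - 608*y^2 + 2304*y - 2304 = (y - 4)*(y^5 - 12*y^4 + 39*y^3 + 44*y^2 - 432*y + 576) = (y - 4)^2*(y^4 - 8*y^3 + 7*y^2 + 72*y - 144) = (y - 4)^3*(y^3 - 4*y^2 - 9*y + 36) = (y - 4)^4*(y^2 - 9) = (y - 4)^4*(y - 3)*(y + 3)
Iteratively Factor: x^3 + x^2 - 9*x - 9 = (x - 3)*(x^2 + 4*x + 3) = (x - 3)*(x + 3)*(x + 1)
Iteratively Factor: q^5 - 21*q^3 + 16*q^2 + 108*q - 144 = (q + 3)*(q^4 - 3*q^3 - 12*q^2 + 52*q - 48) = (q - 3)*(q + 3)*(q^3 - 12*q + 16) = (q - 3)*(q - 2)*(q + 3)*(q^2 + 2*q - 8) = (q - 3)*(q - 2)*(q + 3)*(q + 4)*(q - 2)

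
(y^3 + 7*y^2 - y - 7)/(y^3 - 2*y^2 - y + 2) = (y + 7)/(y - 2)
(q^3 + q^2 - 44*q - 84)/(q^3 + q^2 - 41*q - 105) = (q^2 + 8*q + 12)/(q^2 + 8*q + 15)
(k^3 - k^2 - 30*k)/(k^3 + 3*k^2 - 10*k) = (k - 6)/(k - 2)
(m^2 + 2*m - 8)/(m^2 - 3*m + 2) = (m + 4)/(m - 1)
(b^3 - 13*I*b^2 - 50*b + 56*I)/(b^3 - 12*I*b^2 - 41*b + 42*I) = (b - 4*I)/(b - 3*I)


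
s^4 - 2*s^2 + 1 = (s - 1)^2*(s + 1)^2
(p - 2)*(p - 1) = p^2 - 3*p + 2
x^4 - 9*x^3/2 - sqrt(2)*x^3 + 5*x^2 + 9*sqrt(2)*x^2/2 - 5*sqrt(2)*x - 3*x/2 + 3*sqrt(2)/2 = (x - 3)*(x - 1)*(x - 1/2)*(x - sqrt(2))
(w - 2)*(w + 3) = w^2 + w - 6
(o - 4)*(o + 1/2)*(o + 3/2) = o^3 - 2*o^2 - 29*o/4 - 3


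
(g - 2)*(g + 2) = g^2 - 4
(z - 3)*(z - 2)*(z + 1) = z^3 - 4*z^2 + z + 6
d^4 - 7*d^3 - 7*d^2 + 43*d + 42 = (d - 7)*(d - 3)*(d + 1)*(d + 2)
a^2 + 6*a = a*(a + 6)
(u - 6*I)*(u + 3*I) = u^2 - 3*I*u + 18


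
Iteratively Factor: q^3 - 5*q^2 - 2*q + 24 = (q - 3)*(q^2 - 2*q - 8) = (q - 4)*(q - 3)*(q + 2)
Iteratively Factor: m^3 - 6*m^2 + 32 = (m + 2)*(m^2 - 8*m + 16) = (m - 4)*(m + 2)*(m - 4)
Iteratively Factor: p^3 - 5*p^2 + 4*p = (p - 1)*(p^2 - 4*p) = (p - 4)*(p - 1)*(p)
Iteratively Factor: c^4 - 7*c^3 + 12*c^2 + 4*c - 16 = (c - 2)*(c^3 - 5*c^2 + 2*c + 8) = (c - 4)*(c - 2)*(c^2 - c - 2) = (c - 4)*(c - 2)^2*(c + 1)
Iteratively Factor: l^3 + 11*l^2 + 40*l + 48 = (l + 4)*(l^2 + 7*l + 12) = (l + 3)*(l + 4)*(l + 4)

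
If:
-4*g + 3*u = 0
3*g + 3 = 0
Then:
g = -1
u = -4/3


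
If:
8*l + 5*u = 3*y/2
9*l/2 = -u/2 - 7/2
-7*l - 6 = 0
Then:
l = -6/7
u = 5/7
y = -46/21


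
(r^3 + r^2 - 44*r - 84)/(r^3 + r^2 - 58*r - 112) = (r^2 - r - 42)/(r^2 - r - 56)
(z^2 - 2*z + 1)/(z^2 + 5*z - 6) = (z - 1)/(z + 6)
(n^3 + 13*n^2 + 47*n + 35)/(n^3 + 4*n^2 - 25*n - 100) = (n^2 + 8*n + 7)/(n^2 - n - 20)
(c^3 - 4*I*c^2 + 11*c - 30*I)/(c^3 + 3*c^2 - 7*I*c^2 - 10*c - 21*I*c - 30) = (c + 3*I)/(c + 3)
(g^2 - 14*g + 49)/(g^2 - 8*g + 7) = (g - 7)/(g - 1)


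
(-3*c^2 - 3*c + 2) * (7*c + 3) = -21*c^3 - 30*c^2 + 5*c + 6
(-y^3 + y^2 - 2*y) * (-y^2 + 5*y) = y^5 - 6*y^4 + 7*y^3 - 10*y^2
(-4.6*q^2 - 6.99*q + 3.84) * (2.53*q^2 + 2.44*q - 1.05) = -11.638*q^4 - 28.9087*q^3 - 2.5104*q^2 + 16.7091*q - 4.032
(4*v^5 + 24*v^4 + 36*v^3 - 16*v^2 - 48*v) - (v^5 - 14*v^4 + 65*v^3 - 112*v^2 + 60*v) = 3*v^5 + 38*v^4 - 29*v^3 + 96*v^2 - 108*v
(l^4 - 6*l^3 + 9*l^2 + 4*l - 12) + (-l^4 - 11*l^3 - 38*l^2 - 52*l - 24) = -17*l^3 - 29*l^2 - 48*l - 36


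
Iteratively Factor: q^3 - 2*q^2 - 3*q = (q + 1)*(q^2 - 3*q) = (q - 3)*(q + 1)*(q)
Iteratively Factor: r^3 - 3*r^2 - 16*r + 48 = (r + 4)*(r^2 - 7*r + 12) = (r - 3)*(r + 4)*(r - 4)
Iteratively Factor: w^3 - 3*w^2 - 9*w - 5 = (w + 1)*(w^2 - 4*w - 5) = (w - 5)*(w + 1)*(w + 1)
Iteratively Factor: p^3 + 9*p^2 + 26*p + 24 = (p + 4)*(p^2 + 5*p + 6) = (p + 2)*(p + 4)*(p + 3)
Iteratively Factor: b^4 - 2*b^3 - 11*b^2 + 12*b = (b + 3)*(b^3 - 5*b^2 + 4*b) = (b - 1)*(b + 3)*(b^2 - 4*b) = (b - 4)*(b - 1)*(b + 3)*(b)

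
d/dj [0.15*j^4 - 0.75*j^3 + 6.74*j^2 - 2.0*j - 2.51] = 0.6*j^3 - 2.25*j^2 + 13.48*j - 2.0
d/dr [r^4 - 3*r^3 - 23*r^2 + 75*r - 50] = 4*r^3 - 9*r^2 - 46*r + 75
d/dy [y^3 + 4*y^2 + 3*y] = 3*y^2 + 8*y + 3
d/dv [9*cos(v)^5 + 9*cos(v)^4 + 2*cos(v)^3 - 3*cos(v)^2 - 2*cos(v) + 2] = (-45*cos(v)^4 - 36*cos(v)^3 - 6*cos(v)^2 + 6*cos(v) + 2)*sin(v)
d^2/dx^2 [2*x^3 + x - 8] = 12*x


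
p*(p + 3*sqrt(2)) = p^2 + 3*sqrt(2)*p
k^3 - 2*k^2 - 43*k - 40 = (k - 8)*(k + 1)*(k + 5)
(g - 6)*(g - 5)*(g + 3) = g^3 - 8*g^2 - 3*g + 90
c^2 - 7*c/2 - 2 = (c - 4)*(c + 1/2)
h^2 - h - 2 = (h - 2)*(h + 1)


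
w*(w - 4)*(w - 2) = w^3 - 6*w^2 + 8*w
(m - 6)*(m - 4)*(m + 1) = m^3 - 9*m^2 + 14*m + 24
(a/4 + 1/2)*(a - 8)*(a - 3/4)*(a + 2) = a^4/4 - 19*a^3/16 - 25*a^2/4 - 11*a/4 + 6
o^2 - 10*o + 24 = (o - 6)*(o - 4)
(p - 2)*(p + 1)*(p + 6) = p^3 + 5*p^2 - 8*p - 12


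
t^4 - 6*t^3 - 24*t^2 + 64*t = t*(t - 8)*(t - 2)*(t + 4)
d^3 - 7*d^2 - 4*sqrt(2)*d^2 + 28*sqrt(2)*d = d*(d - 7)*(d - 4*sqrt(2))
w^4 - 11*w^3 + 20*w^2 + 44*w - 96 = (w - 8)*(w - 3)*(w - 2)*(w + 2)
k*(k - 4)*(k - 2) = k^3 - 6*k^2 + 8*k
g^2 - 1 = (g - 1)*(g + 1)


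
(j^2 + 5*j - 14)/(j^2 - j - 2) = (j + 7)/(j + 1)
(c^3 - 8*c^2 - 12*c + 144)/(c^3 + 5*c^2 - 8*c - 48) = (c^2 - 12*c + 36)/(c^2 + c - 12)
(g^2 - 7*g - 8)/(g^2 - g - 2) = (g - 8)/(g - 2)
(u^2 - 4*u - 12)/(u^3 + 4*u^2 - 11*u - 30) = (u - 6)/(u^2 + 2*u - 15)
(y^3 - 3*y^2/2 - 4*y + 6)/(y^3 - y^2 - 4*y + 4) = (y - 3/2)/(y - 1)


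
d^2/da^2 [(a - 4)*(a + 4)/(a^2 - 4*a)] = 8/a^3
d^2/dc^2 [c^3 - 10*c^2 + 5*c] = 6*c - 20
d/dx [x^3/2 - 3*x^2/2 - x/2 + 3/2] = 3*x^2/2 - 3*x - 1/2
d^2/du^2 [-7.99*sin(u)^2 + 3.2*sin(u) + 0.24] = -3.2*sin(u) - 15.98*cos(2*u)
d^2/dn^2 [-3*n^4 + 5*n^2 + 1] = 10 - 36*n^2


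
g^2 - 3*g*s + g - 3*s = (g + 1)*(g - 3*s)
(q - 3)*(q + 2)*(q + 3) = q^3 + 2*q^2 - 9*q - 18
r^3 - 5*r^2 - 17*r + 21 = (r - 7)*(r - 1)*(r + 3)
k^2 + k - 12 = (k - 3)*(k + 4)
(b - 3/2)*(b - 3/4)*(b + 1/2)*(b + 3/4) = b^4 - b^3 - 21*b^2/16 + 9*b/16 + 27/64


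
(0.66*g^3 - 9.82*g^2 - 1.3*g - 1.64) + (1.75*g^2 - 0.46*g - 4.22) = 0.66*g^3 - 8.07*g^2 - 1.76*g - 5.86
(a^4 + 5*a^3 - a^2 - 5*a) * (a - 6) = a^5 - a^4 - 31*a^3 + a^2 + 30*a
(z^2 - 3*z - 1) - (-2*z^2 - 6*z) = 3*z^2 + 3*z - 1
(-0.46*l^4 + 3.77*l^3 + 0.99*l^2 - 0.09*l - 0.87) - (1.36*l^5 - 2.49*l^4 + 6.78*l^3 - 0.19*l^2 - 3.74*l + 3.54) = -1.36*l^5 + 2.03*l^4 - 3.01*l^3 + 1.18*l^2 + 3.65*l - 4.41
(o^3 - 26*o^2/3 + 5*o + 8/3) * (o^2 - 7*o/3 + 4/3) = o^5 - 11*o^4 + 239*o^3/9 - 185*o^2/9 + 4*o/9 + 32/9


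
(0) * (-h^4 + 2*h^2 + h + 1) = 0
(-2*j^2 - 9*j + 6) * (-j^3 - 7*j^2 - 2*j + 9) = 2*j^5 + 23*j^4 + 61*j^3 - 42*j^2 - 93*j + 54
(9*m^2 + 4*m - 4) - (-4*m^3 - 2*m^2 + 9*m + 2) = 4*m^3 + 11*m^2 - 5*m - 6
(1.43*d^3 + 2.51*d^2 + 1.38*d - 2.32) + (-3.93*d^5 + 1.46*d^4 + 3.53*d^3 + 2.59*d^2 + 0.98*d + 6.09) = -3.93*d^5 + 1.46*d^4 + 4.96*d^3 + 5.1*d^2 + 2.36*d + 3.77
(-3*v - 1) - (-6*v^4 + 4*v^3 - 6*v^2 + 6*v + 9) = 6*v^4 - 4*v^3 + 6*v^2 - 9*v - 10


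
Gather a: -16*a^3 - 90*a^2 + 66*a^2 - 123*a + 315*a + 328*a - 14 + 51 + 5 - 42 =-16*a^3 - 24*a^2 + 520*a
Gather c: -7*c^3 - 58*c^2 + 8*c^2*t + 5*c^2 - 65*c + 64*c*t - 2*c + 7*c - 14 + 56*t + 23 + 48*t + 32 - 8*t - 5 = -7*c^3 + c^2*(8*t - 53) + c*(64*t - 60) + 96*t + 36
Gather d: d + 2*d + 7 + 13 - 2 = 3*d + 18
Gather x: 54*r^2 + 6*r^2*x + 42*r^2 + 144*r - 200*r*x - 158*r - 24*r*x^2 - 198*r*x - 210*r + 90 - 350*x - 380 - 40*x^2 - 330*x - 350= 96*r^2 - 224*r + x^2*(-24*r - 40) + x*(6*r^2 - 398*r - 680) - 640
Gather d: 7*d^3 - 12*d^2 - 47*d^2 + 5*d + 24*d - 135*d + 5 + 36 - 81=7*d^3 - 59*d^2 - 106*d - 40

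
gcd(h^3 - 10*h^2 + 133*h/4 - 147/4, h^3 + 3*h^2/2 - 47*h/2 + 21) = h - 7/2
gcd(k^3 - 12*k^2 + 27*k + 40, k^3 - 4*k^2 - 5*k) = k^2 - 4*k - 5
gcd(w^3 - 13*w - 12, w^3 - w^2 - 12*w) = w^2 - w - 12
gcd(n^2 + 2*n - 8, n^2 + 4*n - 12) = n - 2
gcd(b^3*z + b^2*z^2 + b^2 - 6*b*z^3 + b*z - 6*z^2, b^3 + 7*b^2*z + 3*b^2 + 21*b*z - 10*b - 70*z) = 1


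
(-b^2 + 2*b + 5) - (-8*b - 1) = -b^2 + 10*b + 6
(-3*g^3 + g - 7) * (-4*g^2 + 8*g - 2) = 12*g^5 - 24*g^4 + 2*g^3 + 36*g^2 - 58*g + 14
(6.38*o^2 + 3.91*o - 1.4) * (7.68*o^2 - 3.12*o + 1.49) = 48.9984*o^4 + 10.1232*o^3 - 13.445*o^2 + 10.1939*o - 2.086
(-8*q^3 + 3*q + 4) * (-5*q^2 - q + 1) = 40*q^5 + 8*q^4 - 23*q^3 - 23*q^2 - q + 4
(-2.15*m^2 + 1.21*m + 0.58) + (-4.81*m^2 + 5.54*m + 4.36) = -6.96*m^2 + 6.75*m + 4.94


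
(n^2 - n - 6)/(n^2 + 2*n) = (n - 3)/n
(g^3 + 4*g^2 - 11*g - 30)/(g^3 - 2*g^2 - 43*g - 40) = (g^2 - g - 6)/(g^2 - 7*g - 8)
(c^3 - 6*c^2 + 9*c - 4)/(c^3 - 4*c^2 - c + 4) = (c - 1)/(c + 1)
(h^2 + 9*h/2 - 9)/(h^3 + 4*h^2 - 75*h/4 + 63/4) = 2*(h + 6)/(2*h^2 + 11*h - 21)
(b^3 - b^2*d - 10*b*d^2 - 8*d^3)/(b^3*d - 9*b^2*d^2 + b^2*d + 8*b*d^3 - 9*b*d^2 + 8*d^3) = (b^3 - b^2*d - 10*b*d^2 - 8*d^3)/(d*(b^3 - 9*b^2*d + b^2 + 8*b*d^2 - 9*b*d + 8*d^2))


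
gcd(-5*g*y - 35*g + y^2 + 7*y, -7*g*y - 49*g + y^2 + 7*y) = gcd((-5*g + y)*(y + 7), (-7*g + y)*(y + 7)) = y + 7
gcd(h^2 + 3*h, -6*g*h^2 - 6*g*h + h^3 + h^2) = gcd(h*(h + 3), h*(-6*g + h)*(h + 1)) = h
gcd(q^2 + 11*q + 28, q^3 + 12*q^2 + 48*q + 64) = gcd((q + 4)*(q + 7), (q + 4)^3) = q + 4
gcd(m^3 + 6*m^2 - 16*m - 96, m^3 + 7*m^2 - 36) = m + 6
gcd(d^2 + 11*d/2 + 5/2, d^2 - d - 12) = 1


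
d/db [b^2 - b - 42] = 2*b - 1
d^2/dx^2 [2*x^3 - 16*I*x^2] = 12*x - 32*I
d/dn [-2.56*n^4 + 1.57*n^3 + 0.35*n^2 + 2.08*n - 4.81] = -10.24*n^3 + 4.71*n^2 + 0.7*n + 2.08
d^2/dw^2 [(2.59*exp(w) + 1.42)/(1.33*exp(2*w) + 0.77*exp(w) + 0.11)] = (4.581451*exp(4*w) + 7.394933*exp(3*w) + 2.089164*exp(2*w) - 0.208439*exp(w) - 0.088935)*exp(w)/(2.352637*exp(6*w) + 4.086159*exp(5*w) + 2.949408*exp(4*w) + 1.132439*exp(3*w) + 0.243936*exp(2*w) + 0.027951*exp(w) + 0.001331)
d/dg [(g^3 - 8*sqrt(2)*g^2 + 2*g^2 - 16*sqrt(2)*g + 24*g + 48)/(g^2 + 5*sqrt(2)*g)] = (g^4 + 10*sqrt(2)*g^3 - 104*g^2 + 26*sqrt(2)*g^2 - 96*g - 240*sqrt(2))/(g^2*(g^2 + 10*sqrt(2)*g + 50))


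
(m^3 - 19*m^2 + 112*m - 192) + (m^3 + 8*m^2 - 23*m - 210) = 2*m^3 - 11*m^2 + 89*m - 402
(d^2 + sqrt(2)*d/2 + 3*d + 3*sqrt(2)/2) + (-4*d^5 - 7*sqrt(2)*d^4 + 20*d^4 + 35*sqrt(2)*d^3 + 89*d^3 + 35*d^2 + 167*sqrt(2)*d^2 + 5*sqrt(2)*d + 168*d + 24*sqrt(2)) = -4*d^5 - 7*sqrt(2)*d^4 + 20*d^4 + 35*sqrt(2)*d^3 + 89*d^3 + 36*d^2 + 167*sqrt(2)*d^2 + 11*sqrt(2)*d/2 + 171*d + 51*sqrt(2)/2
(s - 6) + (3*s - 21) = 4*s - 27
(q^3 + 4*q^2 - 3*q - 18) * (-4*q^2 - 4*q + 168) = -4*q^5 - 20*q^4 + 164*q^3 + 756*q^2 - 432*q - 3024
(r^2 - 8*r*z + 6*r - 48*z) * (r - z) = r^3 - 9*r^2*z + 6*r^2 + 8*r*z^2 - 54*r*z + 48*z^2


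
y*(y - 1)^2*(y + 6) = y^4 + 4*y^3 - 11*y^2 + 6*y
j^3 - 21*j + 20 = (j - 4)*(j - 1)*(j + 5)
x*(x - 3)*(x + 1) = x^3 - 2*x^2 - 3*x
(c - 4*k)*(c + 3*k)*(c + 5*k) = c^3 + 4*c^2*k - 17*c*k^2 - 60*k^3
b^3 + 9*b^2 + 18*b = b*(b + 3)*(b + 6)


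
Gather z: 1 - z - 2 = -z - 1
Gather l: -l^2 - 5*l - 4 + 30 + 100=-l^2 - 5*l + 126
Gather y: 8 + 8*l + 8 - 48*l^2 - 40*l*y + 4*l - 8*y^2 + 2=-48*l^2 - 40*l*y + 12*l - 8*y^2 + 18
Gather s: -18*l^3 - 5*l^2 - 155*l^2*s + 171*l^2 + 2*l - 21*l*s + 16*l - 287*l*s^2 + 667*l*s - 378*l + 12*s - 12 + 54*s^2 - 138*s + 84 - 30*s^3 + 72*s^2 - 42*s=-18*l^3 + 166*l^2 - 360*l - 30*s^3 + s^2*(126 - 287*l) + s*(-155*l^2 + 646*l - 168) + 72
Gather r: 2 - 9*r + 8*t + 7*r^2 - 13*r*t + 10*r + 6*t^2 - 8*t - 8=7*r^2 + r*(1 - 13*t) + 6*t^2 - 6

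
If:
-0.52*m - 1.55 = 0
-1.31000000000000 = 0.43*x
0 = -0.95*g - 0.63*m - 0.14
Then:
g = 1.83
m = -2.98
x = -3.05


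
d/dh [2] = 0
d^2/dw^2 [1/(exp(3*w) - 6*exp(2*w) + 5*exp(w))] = ((-9*exp(2*w) + 24*exp(w) - 5)*(exp(2*w) - 6*exp(w) + 5) + 2*(3*exp(2*w) - 12*exp(w) + 5)^2)*exp(-w)/(exp(2*w) - 6*exp(w) + 5)^3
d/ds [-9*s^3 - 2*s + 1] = -27*s^2 - 2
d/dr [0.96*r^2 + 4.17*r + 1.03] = 1.92*r + 4.17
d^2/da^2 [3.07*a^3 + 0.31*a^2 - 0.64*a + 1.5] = 18.42*a + 0.62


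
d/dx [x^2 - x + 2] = 2*x - 1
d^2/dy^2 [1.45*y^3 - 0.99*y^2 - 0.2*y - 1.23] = 8.7*y - 1.98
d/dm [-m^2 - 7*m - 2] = -2*m - 7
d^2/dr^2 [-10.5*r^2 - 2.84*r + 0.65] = -21.0000000000000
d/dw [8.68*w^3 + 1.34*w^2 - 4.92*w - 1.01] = 26.04*w^2 + 2.68*w - 4.92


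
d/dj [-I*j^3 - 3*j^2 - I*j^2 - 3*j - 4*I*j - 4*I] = -3*I*j^2 - 2*j*(3 + I) - 3 - 4*I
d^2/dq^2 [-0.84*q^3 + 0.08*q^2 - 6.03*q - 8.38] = 0.16 - 5.04*q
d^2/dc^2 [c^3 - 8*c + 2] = 6*c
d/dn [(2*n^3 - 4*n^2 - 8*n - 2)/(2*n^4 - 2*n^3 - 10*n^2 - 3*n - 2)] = 2*(-2*n^6 + 8*n^5 + 10*n^4 - 14*n^3 - 46*n^2 - 12*n + 5)/(4*n^8 - 8*n^7 - 36*n^6 + 28*n^5 + 104*n^4 + 68*n^3 + 49*n^2 + 12*n + 4)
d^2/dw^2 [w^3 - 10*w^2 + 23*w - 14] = 6*w - 20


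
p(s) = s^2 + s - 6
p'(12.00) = 25.00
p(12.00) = 150.00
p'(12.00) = 25.00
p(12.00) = 150.00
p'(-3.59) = -6.18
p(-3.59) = 3.30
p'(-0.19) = 0.62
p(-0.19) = -6.15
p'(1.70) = 4.40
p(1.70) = -1.41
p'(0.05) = 1.10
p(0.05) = -5.95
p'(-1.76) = -2.52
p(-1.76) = -4.66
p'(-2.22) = -3.44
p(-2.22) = -3.29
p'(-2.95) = -4.90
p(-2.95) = -0.25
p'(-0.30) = 0.40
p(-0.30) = -6.21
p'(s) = 2*s + 1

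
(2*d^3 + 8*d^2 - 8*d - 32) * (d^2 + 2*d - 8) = 2*d^5 + 12*d^4 - 8*d^3 - 112*d^2 + 256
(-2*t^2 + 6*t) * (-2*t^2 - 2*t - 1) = 4*t^4 - 8*t^3 - 10*t^2 - 6*t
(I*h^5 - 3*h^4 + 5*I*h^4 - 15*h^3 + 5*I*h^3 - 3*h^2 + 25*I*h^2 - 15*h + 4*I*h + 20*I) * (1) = I*h^5 - 3*h^4 + 5*I*h^4 - 15*h^3 + 5*I*h^3 - 3*h^2 + 25*I*h^2 - 15*h + 4*I*h + 20*I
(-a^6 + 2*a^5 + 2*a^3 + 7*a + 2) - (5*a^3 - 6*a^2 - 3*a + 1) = -a^6 + 2*a^5 - 3*a^3 + 6*a^2 + 10*a + 1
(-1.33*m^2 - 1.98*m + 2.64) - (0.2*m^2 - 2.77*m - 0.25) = -1.53*m^2 + 0.79*m + 2.89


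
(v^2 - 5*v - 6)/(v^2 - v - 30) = (v + 1)/(v + 5)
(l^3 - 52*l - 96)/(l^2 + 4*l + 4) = (l^2 - 2*l - 48)/(l + 2)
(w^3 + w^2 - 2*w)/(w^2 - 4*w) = (w^2 + w - 2)/(w - 4)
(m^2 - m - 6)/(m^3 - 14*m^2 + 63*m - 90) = (m + 2)/(m^2 - 11*m + 30)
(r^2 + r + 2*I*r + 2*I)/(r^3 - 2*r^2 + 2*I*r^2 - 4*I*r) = (r + 1)/(r*(r - 2))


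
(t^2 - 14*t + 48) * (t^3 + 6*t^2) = t^5 - 8*t^4 - 36*t^3 + 288*t^2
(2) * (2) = 4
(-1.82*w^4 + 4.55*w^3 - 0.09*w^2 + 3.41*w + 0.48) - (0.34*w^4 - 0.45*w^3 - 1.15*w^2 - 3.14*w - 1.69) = -2.16*w^4 + 5.0*w^3 + 1.06*w^2 + 6.55*w + 2.17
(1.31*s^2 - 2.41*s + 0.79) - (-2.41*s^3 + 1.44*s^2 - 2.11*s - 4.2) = 2.41*s^3 - 0.13*s^2 - 0.3*s + 4.99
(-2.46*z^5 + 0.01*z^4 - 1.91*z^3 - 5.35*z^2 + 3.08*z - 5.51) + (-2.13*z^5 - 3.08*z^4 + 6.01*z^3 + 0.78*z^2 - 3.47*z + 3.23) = -4.59*z^5 - 3.07*z^4 + 4.1*z^3 - 4.57*z^2 - 0.39*z - 2.28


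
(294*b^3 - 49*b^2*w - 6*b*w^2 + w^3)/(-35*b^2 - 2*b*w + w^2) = (-42*b^2 + b*w + w^2)/(5*b + w)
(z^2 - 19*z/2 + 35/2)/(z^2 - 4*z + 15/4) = 2*(z - 7)/(2*z - 3)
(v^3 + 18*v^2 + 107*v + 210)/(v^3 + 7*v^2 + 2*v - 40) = (v^2 + 13*v + 42)/(v^2 + 2*v - 8)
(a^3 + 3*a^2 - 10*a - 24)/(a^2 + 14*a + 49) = (a^3 + 3*a^2 - 10*a - 24)/(a^2 + 14*a + 49)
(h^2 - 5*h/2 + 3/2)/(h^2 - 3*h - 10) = (-2*h^2 + 5*h - 3)/(2*(-h^2 + 3*h + 10))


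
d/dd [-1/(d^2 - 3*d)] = (2*d - 3)/(d^2*(d - 3)^2)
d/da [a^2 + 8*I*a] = 2*a + 8*I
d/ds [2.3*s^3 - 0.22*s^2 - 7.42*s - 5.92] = 6.9*s^2 - 0.44*s - 7.42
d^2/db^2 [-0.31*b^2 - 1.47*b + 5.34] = -0.620000000000000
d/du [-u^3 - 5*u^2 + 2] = u*(-3*u - 10)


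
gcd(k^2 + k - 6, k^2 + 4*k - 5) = 1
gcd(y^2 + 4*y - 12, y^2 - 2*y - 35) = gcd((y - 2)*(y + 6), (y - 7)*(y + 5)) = 1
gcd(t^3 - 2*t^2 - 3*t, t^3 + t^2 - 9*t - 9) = t^2 - 2*t - 3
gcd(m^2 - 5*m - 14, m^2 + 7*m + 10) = m + 2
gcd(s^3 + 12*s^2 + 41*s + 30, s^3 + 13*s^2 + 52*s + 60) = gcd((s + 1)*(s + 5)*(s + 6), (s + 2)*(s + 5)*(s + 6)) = s^2 + 11*s + 30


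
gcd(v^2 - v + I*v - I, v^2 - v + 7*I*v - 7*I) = v - 1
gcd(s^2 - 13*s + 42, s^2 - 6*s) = s - 6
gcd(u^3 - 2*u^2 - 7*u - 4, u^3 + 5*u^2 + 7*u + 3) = u^2 + 2*u + 1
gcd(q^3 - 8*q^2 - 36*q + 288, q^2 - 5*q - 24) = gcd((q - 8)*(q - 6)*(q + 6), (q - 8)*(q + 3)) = q - 8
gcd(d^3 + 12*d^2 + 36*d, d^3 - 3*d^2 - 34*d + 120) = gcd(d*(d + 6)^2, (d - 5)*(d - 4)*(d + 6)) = d + 6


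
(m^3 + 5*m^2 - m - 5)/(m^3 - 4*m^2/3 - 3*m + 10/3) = 3*(m^2 + 6*m + 5)/(3*m^2 - m - 10)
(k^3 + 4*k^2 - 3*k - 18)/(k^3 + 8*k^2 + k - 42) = (k + 3)/(k + 7)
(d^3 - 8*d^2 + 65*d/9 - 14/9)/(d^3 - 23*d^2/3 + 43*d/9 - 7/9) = (3*d - 2)/(3*d - 1)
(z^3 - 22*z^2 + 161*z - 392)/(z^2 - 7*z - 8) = (z^2 - 14*z + 49)/(z + 1)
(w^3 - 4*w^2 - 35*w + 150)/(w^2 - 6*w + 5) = (w^2 + w - 30)/(w - 1)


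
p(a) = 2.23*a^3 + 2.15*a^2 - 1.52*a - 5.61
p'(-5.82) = 200.06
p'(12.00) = 1013.44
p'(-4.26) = 101.57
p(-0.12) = -5.40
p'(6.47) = 306.35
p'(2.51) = 51.42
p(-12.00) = -3531.21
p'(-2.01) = 16.87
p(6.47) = 678.53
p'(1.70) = 25.12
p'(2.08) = 36.37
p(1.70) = 8.98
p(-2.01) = -11.98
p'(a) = 6.69*a^2 + 4.3*a - 1.52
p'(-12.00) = 910.24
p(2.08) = 20.60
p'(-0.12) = -1.94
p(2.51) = 39.38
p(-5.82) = -363.55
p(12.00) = 4139.19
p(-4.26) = -132.52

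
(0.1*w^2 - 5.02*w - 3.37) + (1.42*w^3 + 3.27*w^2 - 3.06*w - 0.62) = 1.42*w^3 + 3.37*w^2 - 8.08*w - 3.99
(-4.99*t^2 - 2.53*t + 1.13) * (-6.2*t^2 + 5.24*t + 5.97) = 30.938*t^4 - 10.4616*t^3 - 50.0535*t^2 - 9.1829*t + 6.7461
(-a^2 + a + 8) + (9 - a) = 17 - a^2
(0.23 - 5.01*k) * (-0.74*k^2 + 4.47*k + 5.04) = 3.7074*k^3 - 22.5649*k^2 - 24.2223*k + 1.1592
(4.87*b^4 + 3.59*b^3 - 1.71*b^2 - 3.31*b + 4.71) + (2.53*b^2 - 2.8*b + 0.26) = 4.87*b^4 + 3.59*b^3 + 0.82*b^2 - 6.11*b + 4.97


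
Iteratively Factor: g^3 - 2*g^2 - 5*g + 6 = (g + 2)*(g^2 - 4*g + 3) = (g - 1)*(g + 2)*(g - 3)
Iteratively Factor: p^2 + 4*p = (p)*(p + 4)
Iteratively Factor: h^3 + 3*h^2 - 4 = (h + 2)*(h^2 + h - 2) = (h + 2)^2*(h - 1)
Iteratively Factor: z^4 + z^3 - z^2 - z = (z + 1)*(z^3 - z) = (z - 1)*(z + 1)*(z^2 + z) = z*(z - 1)*(z + 1)*(z + 1)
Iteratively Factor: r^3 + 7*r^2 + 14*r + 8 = (r + 2)*(r^2 + 5*r + 4) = (r + 1)*(r + 2)*(r + 4)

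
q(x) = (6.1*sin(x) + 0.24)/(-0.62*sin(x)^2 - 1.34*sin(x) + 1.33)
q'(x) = (1.24*sin(x)*cos(x) + 1.34*cos(x))*(6.1*sin(x) + 0.24)/(-0.62*sin(x)^2 - 1.34*sin(x) + 1.33)^2 + 6.1*cos(x)/(-0.62*sin(x)^2 - 1.34*sin(x) + 1.33) = (3.782*sin(x)^2 + 0.297599999999999*sin(x) + 8.4346)*cos(x)/(0.3844*sin(x)^4 + 1.6616*sin(x)^3 + 0.1464*sin(x)^2 - 3.5644*sin(x) + 1.7689)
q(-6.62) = -1.04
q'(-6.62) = 2.84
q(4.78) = -2.85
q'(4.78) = 0.19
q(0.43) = 4.19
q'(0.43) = 19.02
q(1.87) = -11.75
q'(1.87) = -13.44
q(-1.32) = -2.77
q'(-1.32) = 0.69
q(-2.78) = -1.11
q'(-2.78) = -2.76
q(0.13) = 0.90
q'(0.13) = 6.45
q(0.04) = 0.38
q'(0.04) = 5.19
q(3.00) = 0.98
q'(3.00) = -6.65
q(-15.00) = -1.92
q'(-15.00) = -1.99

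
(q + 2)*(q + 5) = q^2 + 7*q + 10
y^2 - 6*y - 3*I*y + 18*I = (y - 6)*(y - 3*I)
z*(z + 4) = z^2 + 4*z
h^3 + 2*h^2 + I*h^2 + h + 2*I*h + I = (h + 1)^2*(h + I)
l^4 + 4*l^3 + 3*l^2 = l^2*(l + 1)*(l + 3)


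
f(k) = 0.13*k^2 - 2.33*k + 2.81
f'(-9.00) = -4.67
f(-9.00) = 34.31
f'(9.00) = 0.01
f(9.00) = -7.63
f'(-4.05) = -3.38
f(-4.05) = 14.38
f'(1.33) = -1.98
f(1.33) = -0.06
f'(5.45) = -0.91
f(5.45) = -6.03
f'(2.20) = -1.76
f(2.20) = -1.69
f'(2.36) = -1.72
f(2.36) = -1.96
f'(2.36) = -1.72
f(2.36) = -1.96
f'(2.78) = -1.61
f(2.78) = -2.66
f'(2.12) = -1.78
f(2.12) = -1.55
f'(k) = 0.26*k - 2.33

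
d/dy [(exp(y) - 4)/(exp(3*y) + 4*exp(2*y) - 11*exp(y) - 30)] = (-(exp(y) - 4)*(3*exp(2*y) + 8*exp(y) - 11) + exp(3*y) + 4*exp(2*y) - 11*exp(y) - 30)*exp(y)/(exp(3*y) + 4*exp(2*y) - 11*exp(y) - 30)^2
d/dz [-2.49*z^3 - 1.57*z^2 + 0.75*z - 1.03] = -7.47*z^2 - 3.14*z + 0.75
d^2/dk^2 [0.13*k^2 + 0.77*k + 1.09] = 0.260000000000000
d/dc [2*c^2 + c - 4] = 4*c + 1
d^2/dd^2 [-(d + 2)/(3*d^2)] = 2*(-d - 6)/(3*d^4)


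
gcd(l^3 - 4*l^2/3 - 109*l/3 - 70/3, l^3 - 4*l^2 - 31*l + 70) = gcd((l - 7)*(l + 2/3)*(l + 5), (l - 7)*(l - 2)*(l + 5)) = l^2 - 2*l - 35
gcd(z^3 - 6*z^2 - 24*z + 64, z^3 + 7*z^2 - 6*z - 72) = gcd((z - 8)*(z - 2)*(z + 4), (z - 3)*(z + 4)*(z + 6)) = z + 4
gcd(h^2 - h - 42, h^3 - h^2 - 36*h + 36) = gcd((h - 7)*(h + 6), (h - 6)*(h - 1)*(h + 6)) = h + 6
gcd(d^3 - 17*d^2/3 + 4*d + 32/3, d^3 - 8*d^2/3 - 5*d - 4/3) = d^2 - 3*d - 4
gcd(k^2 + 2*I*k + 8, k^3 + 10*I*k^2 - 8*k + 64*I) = k^2 + 2*I*k + 8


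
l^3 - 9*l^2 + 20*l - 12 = (l - 6)*(l - 2)*(l - 1)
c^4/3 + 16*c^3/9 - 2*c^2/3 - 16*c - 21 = (c/3 + 1)*(c - 3)*(c + 7/3)*(c + 3)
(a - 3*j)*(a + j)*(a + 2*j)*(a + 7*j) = a^4 + 7*a^3*j - 7*a^2*j^2 - 55*a*j^3 - 42*j^4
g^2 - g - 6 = (g - 3)*(g + 2)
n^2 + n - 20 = (n - 4)*(n + 5)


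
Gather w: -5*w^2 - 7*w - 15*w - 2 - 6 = -5*w^2 - 22*w - 8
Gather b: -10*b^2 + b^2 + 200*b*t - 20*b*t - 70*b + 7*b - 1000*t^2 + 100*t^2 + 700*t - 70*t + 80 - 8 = -9*b^2 + b*(180*t - 63) - 900*t^2 + 630*t + 72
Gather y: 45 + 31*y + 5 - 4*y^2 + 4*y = -4*y^2 + 35*y + 50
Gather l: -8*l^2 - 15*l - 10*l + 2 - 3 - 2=-8*l^2 - 25*l - 3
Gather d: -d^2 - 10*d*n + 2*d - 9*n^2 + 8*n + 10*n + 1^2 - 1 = -d^2 + d*(2 - 10*n) - 9*n^2 + 18*n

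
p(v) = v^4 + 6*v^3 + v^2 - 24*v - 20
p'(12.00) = 9504.00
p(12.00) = 30940.00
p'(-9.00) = -1500.00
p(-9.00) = 2464.00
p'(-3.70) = 12.41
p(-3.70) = -34.01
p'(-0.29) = -23.16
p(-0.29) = -13.10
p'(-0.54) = -20.46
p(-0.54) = -7.61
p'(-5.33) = -128.98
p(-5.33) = 34.88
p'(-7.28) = -627.90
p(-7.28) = 701.58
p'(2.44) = 146.15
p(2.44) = 50.00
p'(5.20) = 1035.55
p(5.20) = 1457.05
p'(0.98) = -0.99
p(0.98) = -35.99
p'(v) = 4*v^3 + 18*v^2 + 2*v - 24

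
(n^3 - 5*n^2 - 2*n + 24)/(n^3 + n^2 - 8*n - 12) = (n - 4)/(n + 2)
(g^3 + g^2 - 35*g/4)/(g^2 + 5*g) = (g^2 + g - 35/4)/(g + 5)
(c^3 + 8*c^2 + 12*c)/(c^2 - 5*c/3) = 3*(c^2 + 8*c + 12)/(3*c - 5)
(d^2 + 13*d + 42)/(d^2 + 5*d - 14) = (d + 6)/(d - 2)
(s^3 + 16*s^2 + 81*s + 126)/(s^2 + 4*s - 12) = (s^2 + 10*s + 21)/(s - 2)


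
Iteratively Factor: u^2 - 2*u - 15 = (u + 3)*(u - 5)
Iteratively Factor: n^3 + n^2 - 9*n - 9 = (n + 1)*(n^2 - 9) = (n + 1)*(n + 3)*(n - 3)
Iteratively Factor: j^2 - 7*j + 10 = (j - 5)*(j - 2)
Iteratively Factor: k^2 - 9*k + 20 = (k - 5)*(k - 4)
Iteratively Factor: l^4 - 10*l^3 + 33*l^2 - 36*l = (l - 4)*(l^3 - 6*l^2 + 9*l) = (l - 4)*(l - 3)*(l^2 - 3*l) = (l - 4)*(l - 3)^2*(l)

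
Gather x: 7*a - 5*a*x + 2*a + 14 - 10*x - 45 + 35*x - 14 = 9*a + x*(25 - 5*a) - 45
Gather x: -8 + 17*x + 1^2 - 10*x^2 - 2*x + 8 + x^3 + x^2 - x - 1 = x^3 - 9*x^2 + 14*x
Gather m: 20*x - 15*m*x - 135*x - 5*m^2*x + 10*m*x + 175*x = -5*m^2*x - 5*m*x + 60*x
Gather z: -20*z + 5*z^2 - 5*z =5*z^2 - 25*z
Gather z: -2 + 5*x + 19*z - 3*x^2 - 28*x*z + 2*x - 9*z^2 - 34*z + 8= -3*x^2 + 7*x - 9*z^2 + z*(-28*x - 15) + 6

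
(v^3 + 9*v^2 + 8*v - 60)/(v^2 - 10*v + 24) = (v^3 + 9*v^2 + 8*v - 60)/(v^2 - 10*v + 24)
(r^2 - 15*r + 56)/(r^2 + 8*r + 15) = (r^2 - 15*r + 56)/(r^2 + 8*r + 15)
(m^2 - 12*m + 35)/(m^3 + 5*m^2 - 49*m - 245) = (m - 5)/(m^2 + 12*m + 35)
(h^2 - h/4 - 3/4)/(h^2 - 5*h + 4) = (h + 3/4)/(h - 4)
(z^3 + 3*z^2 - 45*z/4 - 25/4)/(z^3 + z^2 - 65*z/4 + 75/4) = (2*z + 1)/(2*z - 3)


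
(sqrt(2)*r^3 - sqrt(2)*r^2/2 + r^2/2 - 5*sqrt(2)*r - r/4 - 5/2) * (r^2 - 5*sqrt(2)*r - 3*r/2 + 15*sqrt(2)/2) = sqrt(2)*r^5 - 19*r^4/2 - 2*sqrt(2)*r^4 - 27*sqrt(2)*r^3/4 + 19*r^3 + 25*sqrt(2)*r^2/2 + 323*r^2/8 - 285*r/4 + 85*sqrt(2)*r/8 - 75*sqrt(2)/4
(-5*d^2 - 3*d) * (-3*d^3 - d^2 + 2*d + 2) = 15*d^5 + 14*d^4 - 7*d^3 - 16*d^2 - 6*d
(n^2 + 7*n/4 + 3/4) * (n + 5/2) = n^3 + 17*n^2/4 + 41*n/8 + 15/8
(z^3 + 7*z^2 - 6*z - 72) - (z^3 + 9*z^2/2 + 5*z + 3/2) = 5*z^2/2 - 11*z - 147/2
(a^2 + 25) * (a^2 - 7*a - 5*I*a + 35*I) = a^4 - 7*a^3 - 5*I*a^3 + 25*a^2 + 35*I*a^2 - 175*a - 125*I*a + 875*I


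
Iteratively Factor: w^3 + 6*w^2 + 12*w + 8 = (w + 2)*(w^2 + 4*w + 4) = (w + 2)^2*(w + 2)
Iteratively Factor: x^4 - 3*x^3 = (x)*(x^3 - 3*x^2) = x*(x - 3)*(x^2) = x^2*(x - 3)*(x)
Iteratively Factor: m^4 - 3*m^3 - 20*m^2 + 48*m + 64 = (m + 4)*(m^3 - 7*m^2 + 8*m + 16) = (m - 4)*(m + 4)*(m^2 - 3*m - 4) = (m - 4)^2*(m + 4)*(m + 1)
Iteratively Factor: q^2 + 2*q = (q)*(q + 2)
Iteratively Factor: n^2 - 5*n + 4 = (n - 4)*(n - 1)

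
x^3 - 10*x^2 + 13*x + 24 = (x - 8)*(x - 3)*(x + 1)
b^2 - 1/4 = (b - 1/2)*(b + 1/2)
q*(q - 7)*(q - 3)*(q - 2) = q^4 - 12*q^3 + 41*q^2 - 42*q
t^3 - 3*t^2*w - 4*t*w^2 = t*(t - 4*w)*(t + w)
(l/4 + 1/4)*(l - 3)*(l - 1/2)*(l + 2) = l^4/4 - l^3/8 - 7*l^2/4 - 5*l/8 + 3/4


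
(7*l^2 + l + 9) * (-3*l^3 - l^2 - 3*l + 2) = -21*l^5 - 10*l^4 - 49*l^3 + 2*l^2 - 25*l + 18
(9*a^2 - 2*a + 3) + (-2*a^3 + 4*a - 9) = -2*a^3 + 9*a^2 + 2*a - 6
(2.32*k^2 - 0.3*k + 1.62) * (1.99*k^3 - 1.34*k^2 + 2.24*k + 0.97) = 4.6168*k^5 - 3.7058*k^4 + 8.8226*k^3 - 0.5924*k^2 + 3.3378*k + 1.5714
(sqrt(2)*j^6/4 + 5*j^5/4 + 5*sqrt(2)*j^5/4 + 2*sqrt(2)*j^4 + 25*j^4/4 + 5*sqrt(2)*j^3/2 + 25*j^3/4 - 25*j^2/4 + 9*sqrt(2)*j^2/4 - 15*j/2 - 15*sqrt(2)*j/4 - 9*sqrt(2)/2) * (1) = sqrt(2)*j^6/4 + 5*j^5/4 + 5*sqrt(2)*j^5/4 + 2*sqrt(2)*j^4 + 25*j^4/4 + 5*sqrt(2)*j^3/2 + 25*j^3/4 - 25*j^2/4 + 9*sqrt(2)*j^2/4 - 15*j/2 - 15*sqrt(2)*j/4 - 9*sqrt(2)/2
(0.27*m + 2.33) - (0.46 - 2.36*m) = 2.63*m + 1.87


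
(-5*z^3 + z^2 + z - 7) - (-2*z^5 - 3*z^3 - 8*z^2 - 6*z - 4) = 2*z^5 - 2*z^3 + 9*z^2 + 7*z - 3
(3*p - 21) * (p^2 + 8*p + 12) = 3*p^3 + 3*p^2 - 132*p - 252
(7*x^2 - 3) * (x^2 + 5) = 7*x^4 + 32*x^2 - 15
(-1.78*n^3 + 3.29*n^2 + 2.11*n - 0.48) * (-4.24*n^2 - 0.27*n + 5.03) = 7.5472*n^5 - 13.469*n^4 - 18.7881*n^3 + 18.0142*n^2 + 10.7429*n - 2.4144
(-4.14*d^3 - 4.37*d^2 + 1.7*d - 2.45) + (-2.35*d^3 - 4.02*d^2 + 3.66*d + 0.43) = -6.49*d^3 - 8.39*d^2 + 5.36*d - 2.02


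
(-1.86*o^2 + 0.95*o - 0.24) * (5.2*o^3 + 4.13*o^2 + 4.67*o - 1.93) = -9.672*o^5 - 2.7418*o^4 - 6.0107*o^3 + 7.0351*o^2 - 2.9543*o + 0.4632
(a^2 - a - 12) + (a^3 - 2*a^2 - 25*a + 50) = a^3 - a^2 - 26*a + 38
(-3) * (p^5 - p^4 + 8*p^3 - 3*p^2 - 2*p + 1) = -3*p^5 + 3*p^4 - 24*p^3 + 9*p^2 + 6*p - 3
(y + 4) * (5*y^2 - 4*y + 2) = 5*y^3 + 16*y^2 - 14*y + 8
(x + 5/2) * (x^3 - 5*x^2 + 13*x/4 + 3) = x^4 - 5*x^3/2 - 37*x^2/4 + 89*x/8 + 15/2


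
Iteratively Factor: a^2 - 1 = (a - 1)*(a + 1)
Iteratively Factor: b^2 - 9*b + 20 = (b - 4)*(b - 5)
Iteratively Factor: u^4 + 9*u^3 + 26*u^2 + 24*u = (u + 3)*(u^3 + 6*u^2 + 8*u) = (u + 3)*(u + 4)*(u^2 + 2*u) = u*(u + 3)*(u + 4)*(u + 2)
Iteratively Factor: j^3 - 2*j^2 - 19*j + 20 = (j - 1)*(j^2 - j - 20) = (j - 1)*(j + 4)*(j - 5)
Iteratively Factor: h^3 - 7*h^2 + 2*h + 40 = (h - 4)*(h^2 - 3*h - 10) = (h - 4)*(h + 2)*(h - 5)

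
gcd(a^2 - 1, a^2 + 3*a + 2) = a + 1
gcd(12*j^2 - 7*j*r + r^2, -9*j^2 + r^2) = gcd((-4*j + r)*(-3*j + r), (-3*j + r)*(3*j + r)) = -3*j + r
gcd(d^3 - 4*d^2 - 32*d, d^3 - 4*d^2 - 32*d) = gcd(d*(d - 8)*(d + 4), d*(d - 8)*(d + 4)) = d^3 - 4*d^2 - 32*d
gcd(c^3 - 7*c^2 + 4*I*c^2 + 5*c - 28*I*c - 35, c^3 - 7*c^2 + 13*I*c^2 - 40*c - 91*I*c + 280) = c^2 + c*(-7 + 5*I) - 35*I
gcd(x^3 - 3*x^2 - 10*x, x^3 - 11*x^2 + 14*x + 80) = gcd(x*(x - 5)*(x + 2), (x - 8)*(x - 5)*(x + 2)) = x^2 - 3*x - 10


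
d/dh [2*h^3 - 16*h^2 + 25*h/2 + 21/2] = 6*h^2 - 32*h + 25/2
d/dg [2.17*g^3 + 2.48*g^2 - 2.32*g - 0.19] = 6.51*g^2 + 4.96*g - 2.32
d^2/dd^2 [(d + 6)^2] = 2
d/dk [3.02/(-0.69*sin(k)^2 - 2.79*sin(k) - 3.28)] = (4.1676*sin(k) + 8.4258)*cos(k)/(0.69*sin(k)^2 + 2.79*sin(k) + 3.28)^2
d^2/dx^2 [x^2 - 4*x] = 2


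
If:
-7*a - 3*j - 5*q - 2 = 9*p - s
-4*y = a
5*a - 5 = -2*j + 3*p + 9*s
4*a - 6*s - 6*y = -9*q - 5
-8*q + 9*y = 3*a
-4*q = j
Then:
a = 3488/4247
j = 9156/4247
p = -5070/4247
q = -2289/4247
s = 3303/4247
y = -872/4247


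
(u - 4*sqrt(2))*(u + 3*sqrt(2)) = u^2 - sqrt(2)*u - 24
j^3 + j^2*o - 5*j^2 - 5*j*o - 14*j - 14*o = (j - 7)*(j + 2)*(j + o)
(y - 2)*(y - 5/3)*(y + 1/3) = y^3 - 10*y^2/3 + 19*y/9 + 10/9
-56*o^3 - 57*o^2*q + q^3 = (-8*o + q)*(o + q)*(7*o + q)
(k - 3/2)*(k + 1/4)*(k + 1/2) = k^3 - 3*k^2/4 - k - 3/16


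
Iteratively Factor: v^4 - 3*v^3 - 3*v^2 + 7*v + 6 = (v + 1)*(v^3 - 4*v^2 + v + 6) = (v - 2)*(v + 1)*(v^2 - 2*v - 3) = (v - 3)*(v - 2)*(v + 1)*(v + 1)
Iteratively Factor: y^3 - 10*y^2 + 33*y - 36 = (y - 3)*(y^2 - 7*y + 12) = (y - 3)^2*(y - 4)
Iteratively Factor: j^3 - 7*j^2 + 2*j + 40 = (j - 4)*(j^2 - 3*j - 10) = (j - 4)*(j + 2)*(j - 5)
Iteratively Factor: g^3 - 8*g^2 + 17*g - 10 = (g - 5)*(g^2 - 3*g + 2) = (g - 5)*(g - 2)*(g - 1)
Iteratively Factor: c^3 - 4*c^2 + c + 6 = (c - 3)*(c^2 - c - 2) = (c - 3)*(c - 2)*(c + 1)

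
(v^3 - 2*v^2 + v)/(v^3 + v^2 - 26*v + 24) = v*(v - 1)/(v^2 + 2*v - 24)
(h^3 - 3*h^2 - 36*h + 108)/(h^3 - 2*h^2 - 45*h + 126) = (h + 6)/(h + 7)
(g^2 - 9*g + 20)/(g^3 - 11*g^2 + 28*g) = (g - 5)/(g*(g - 7))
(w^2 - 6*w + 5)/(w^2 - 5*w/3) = 3*(w^2 - 6*w + 5)/(w*(3*w - 5))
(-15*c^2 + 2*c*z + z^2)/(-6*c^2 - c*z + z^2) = (5*c + z)/(2*c + z)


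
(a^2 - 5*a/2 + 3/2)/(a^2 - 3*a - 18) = (-2*a^2 + 5*a - 3)/(2*(-a^2 + 3*a + 18))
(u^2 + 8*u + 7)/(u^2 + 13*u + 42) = (u + 1)/(u + 6)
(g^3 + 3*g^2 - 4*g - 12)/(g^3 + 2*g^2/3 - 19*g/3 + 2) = 3*(g + 2)/(3*g - 1)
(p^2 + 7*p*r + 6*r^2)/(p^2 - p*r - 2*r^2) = (p + 6*r)/(p - 2*r)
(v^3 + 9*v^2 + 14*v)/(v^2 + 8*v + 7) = v*(v + 2)/(v + 1)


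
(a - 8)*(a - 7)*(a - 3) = a^3 - 18*a^2 + 101*a - 168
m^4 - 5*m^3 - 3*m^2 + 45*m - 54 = (m - 3)^2*(m - 2)*(m + 3)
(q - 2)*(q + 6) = q^2 + 4*q - 12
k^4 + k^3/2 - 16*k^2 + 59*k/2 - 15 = (k - 2)*(k - 3/2)*(k - 1)*(k + 5)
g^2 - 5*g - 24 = (g - 8)*(g + 3)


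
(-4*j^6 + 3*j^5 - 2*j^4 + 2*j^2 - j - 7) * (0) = 0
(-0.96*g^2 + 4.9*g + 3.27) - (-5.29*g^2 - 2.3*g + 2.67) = 4.33*g^2 + 7.2*g + 0.6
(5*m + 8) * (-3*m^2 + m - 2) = -15*m^3 - 19*m^2 - 2*m - 16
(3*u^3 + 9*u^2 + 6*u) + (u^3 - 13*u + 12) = 4*u^3 + 9*u^2 - 7*u + 12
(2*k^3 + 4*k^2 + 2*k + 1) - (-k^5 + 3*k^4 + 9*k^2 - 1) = k^5 - 3*k^4 + 2*k^3 - 5*k^2 + 2*k + 2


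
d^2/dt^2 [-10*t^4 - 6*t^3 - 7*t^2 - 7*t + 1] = -120*t^2 - 36*t - 14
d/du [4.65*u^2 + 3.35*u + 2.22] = 9.3*u + 3.35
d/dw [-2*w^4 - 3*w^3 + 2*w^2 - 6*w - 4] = -8*w^3 - 9*w^2 + 4*w - 6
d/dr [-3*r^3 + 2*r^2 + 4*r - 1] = -9*r^2 + 4*r + 4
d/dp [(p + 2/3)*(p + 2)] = 2*p + 8/3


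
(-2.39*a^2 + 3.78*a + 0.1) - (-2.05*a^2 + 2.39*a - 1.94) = -0.34*a^2 + 1.39*a + 2.04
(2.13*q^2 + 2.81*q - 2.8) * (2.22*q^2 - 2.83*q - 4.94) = 4.7286*q^4 + 0.210300000000001*q^3 - 24.6905*q^2 - 5.9574*q + 13.832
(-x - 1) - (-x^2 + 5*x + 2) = x^2 - 6*x - 3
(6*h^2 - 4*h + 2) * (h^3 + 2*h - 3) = 6*h^5 - 4*h^4 + 14*h^3 - 26*h^2 + 16*h - 6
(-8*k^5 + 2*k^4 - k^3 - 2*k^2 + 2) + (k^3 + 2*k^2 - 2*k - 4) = -8*k^5 + 2*k^4 - 2*k - 2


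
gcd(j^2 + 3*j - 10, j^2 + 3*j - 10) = j^2 + 3*j - 10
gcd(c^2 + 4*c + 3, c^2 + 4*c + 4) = 1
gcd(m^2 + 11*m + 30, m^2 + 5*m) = m + 5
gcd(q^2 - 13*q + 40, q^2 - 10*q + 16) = q - 8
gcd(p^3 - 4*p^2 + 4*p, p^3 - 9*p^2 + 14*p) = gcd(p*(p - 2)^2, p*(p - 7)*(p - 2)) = p^2 - 2*p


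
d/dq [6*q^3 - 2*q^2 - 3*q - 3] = 18*q^2 - 4*q - 3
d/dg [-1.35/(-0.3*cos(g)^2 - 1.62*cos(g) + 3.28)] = (0.81*cos(g) + 2.187)*sin(g)/(0.3*cos(g)^2 + 1.62*cos(g) - 3.28)^2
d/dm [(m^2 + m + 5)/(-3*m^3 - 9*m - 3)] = (-(2*m + 1)*(m^3 + 3*m + 1)/3 + (m^2 + 1)*(m^2 + m + 5))/(m^3 + 3*m + 1)^2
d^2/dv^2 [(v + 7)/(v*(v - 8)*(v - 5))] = 2*(3*v^5 + 3*v^4 - 599*v^3 + 4389*v^2 - 10920*v + 11200)/(v^3*(v^6 - 39*v^5 + 627*v^4 - 5317*v^3 + 25080*v^2 - 62400*v + 64000))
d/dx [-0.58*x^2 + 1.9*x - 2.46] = 1.9 - 1.16*x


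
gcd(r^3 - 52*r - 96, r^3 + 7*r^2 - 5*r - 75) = 1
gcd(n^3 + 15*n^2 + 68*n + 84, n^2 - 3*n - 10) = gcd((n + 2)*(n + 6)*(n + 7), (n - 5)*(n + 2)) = n + 2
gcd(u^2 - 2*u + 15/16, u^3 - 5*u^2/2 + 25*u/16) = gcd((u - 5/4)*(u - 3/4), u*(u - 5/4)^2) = u - 5/4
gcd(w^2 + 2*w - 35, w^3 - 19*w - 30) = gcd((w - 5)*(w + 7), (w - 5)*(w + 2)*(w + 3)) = w - 5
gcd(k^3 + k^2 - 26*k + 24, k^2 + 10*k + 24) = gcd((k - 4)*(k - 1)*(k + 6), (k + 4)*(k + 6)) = k + 6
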